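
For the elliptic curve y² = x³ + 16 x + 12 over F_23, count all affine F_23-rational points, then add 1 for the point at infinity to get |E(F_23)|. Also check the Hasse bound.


Affine points = {(0, 9), (0, 14), (1, 11), (1, 12), (2, 11), (2, 12), (3, 8), (3, 15), (4, 5), (4, 18), (6, 5), (6, 18), (8, 10), (8, 13), (11, 1), (11, 22), (12, 0), (13, 5), (13, 18), (14, 6), (14, 17), (15, 4), (15, 19), (20, 11), (20, 12), (21, 8), (21, 15), (22, 8), (22, 15)}; affine count = 29; |E(F_23)| = 30.

Discriminant check: Δ ∝ 4a³ + 27b² = 4·16³ + 27·12² = 4·4096 + 27·144 ≡ 9 (mod 23). Nonzero ⇒ E is nonsingular.
For each x ∈ F_23, compute rhs = x³ + 16·x + 12 mod 23, then count y ∈ F_23 with y² ≡ rhs.
  x = 0: rhs = 12, matching y values: 9, 14 (2 points).
  x = 1: rhs = 6, matching y values: 11, 12 (2 points).
  x = 2: rhs = 6, matching y values: 11, 12 (2 points).
  x = 3: rhs = 18, matching y values: 8, 15 (2 points).
  x = 4: rhs = 2, matching y values: 5, 18 (2 points).
  x = 5: rhs = 10, matching y values: none (0 points).
  x = 6: rhs = 2, matching y values: 5, 18 (2 points).
  x = 7: rhs = 7, matching y values: none (0 points).
  x = 8: rhs = 8, matching y values: 10, 13 (2 points).
  x = 9: rhs = 11, matching y values: none (0 points).
  x = 10: rhs = 22, matching y values: none (0 points).
  x = 11: rhs = 1, matching y values: 1, 22 (2 points).
  x = 12: rhs = 0, matching y values: 0 (1 points).
  x = 13: rhs = 2, matching y values: 5, 18 (2 points).
  x = 14: rhs = 13, matching y values: 6, 17 (2 points).
  x = 15: rhs = 16, matching y values: 4, 19 (2 points).
  x = 16: rhs = 17, matching y values: none (0 points).
  x = 17: rhs = 22, matching y values: none (0 points).
  x = 18: rhs = 14, matching y values: none (0 points).
  x = 19: rhs = 22, matching y values: none (0 points).
  x = 20: rhs = 6, matching y values: 11, 12 (2 points).
  x = 21: rhs = 18, matching y values: 8, 15 (2 points).
  x = 22: rhs = 18, matching y values: 8, 15 (2 points).
Total affine count: 29.
Full point count |E(F_23)| = 29 + 1 = 30.
Hasse bound: |30 − (23+1)| = |6| = 6 ≤ 2√23 ≈ 9.5917 ✓.


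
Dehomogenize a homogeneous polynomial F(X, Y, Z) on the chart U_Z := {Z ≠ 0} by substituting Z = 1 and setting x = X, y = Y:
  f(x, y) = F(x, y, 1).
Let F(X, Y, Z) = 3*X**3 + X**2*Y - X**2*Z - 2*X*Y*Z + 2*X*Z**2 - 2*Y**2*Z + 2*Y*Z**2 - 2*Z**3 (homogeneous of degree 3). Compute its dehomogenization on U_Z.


f(x, y) = 3*x**3 + x**2*y - x**2 - 2*x*y + 2*x - 2*y**2 + 2*y - 2

On U_Z we set Z = 1. Each monomial c·X^i·Y^j·Z^k in F becomes c·x^i·y^j·1^k = c·x^i·y^j.
Substituting Z = 1: F(X, Y, 1) = 3*x**3 + x**2*y - x**2 - 2*x*y + 2*x - 2*y**2 + 2*y - 2.
Note: deg(f) ≤ deg(F) = 3; strict inequality happens when F is divisible by Z (lost terms).


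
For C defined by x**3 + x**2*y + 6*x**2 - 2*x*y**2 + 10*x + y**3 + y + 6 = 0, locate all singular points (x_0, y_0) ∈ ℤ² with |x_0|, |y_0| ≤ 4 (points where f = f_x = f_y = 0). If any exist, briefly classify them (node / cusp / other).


Singular points: {(-2, -1)}; classification: node.

Compute partial derivatives:
  f_x = 3*x**2 + 2*x*y + 12*x - 2*y**2 + 10.
  f_y = x**2 - 4*x*y + 3*y**2 + 1.
Scan x_0 ∈ {−4, ..., 4}. For each x_0, f_y(x_0, y) is a polynomial in y; find its integer roots y ∈ {−4, ..., 4}, then test f_x and f at those candidates.
  x = -4: f_y(-4, y) = 3*y**2 + 16*y + 17; no integer root y with |y| ≤ 4.
  x = -3: f_y(-3, y) = 3*y**2 + 12*y + 10; no integer root y with |y| ≤ 4.
  x = -2: f_y(-2, y) = 3*y**2 + 8*y + 5; vanishes at y ∈ {-1}. (-2, -1): f_x = 0, f = 0 — SINGULAR.
  x = -1: f_y(-1, y) = 3*y**2 + 4*y + 2; no integer root y with |y| ≤ 4.
  x = 0: f_y(0, y) = 3*y**2 + 1; no integer root y with |y| ≤ 4.
  x = 1: f_y(1, y) = 3*y**2 - 4*y + 2; no integer root y with |y| ≤ 4.
  x = 2: f_y(2, y) = 3*y**2 - 8*y + 5; vanishes at y ∈ {1}. (2, 1): f_x = 48 ≠ 0.
  x = 3: f_y(3, y) = 3*y**2 - 12*y + 10; no integer root y with |y| ≤ 4.
  x = 4: f_y(4, y) = 3*y**2 - 16*y + 17; no integer root y with |y| ≤ 4.
Only singular point on the grid: (-2, -1).
Classify: substitute x = -2 + u, y = -1 + v and expand: f = u**3 + u**2*v - u**2 - 2*u*v**2 + v**3 + v**2.
No constant or linear terms (consistent with a singular point). Quadratic part: -u**2 + v**2. Cubic part: u**3 + u**2*v - 2*u*v**2 + v**3.
The quadratic part v**2 - u**2 = (v − u)(v + u) splits into two distinct linear factors, so there are two distinct tangent lines y − -1 = ±(x − -2) — this is a node (ordinary double point).
Classification: node.


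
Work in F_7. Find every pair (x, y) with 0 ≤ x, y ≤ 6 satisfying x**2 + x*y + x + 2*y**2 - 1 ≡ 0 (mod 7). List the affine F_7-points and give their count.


Affine F_7-points: {(0, 2), (0, 5), (1, 5), (4, 2), (4, 3), (6, 1), (6, 3)}; count = 7.

For each of the 49 pairs (x, y) ∈ F_7², evaluate f(x, y) mod 7. Record the zeros.
  x = 0: [0↦6, 1↦1, 2↦0, 3↦3, 4↦3, 5↦0, 6↦1]  zeros at y ∈ {2, 5}
  x = 1: [0↦1, 1↦4, 2↦4, 3↦1, 4↦2, 5↦0, 6↦2]  zeros at y ∈ {5}
  x = 2: [0↦5, 1↦2, 2↦3, 3↦1, 4↦3, 5↦2, 6↦5]  zeros at y ∈ ∅
  x = 3: [0↦4, 1↦2, 2↦4, 3↦3, 4↦6, 5↦6, 6↦3]  zeros at y ∈ ∅
  x = 4: [0↦5, 1↦4, 2↦0, 3↦0, 4↦4, 5↦5, 6↦3]  zeros at y ∈ {2, 3}
  x = 5: [0↦1, 1↦1, 2↦5, 3↦6, 4↦4, 5↦6, 6↦5]  zeros at y ∈ ∅
  x = 6: [0↦6, 1↦0, 2↦5, 3↦0, 4↦6, 5↦2, 6↦2]  zeros at y ∈ {1, 3}
Collecting zeros: affine points = {(0, 2), (0, 5), (1, 5), (4, 2), (4, 3), (6, 1), (6, 3)}.
Total count |C(F_7)_aff| = 7.


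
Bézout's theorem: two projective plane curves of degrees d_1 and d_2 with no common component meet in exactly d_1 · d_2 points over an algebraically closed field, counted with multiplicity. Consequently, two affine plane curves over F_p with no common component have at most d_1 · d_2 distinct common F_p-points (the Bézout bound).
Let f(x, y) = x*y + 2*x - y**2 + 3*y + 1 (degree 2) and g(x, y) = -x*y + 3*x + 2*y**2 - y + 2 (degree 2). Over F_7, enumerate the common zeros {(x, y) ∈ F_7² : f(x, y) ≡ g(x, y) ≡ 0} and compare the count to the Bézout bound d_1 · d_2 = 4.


Common zeros: ∅; count = 0; Bézout bound = 4.

deg(f) = 2, deg(g) = 2, so Bézout bound = 4.
Scan x ∈ F_7. For each x, list the y ∈ F_7 with f(x, y) ≡ 0 and those with g(x, y) ≡ 0 (mod 7); the common zeros in that column are the intersection.
  x = 0: f ≡ 0 at y ∈ ∅; g ≡ 0 at y ∈ ∅; common: ∅.
  x = 1: f ≡ 0 at y ∈ {2}; g ≡ 0 at y ∈ ∅; common: ∅.
  x = 2: f ≡ 0 at y ∈ ∅; g ≡ 0 at y ∈ {1, 4}; common: ∅.
  x = 3: f ≡ 0 at y ∈ {0, 6}; g ≡ 0 at y ∈ ∅; common: ∅.
  x = 4: f ≡ 0 at y ∈ {3, 4}; g ≡ 0 at y ∈ {0, 6}; common: ∅.
  x = 5: f ≡ 0 at y ∈ ∅; g ≡ 0 at y ∈ ∅; common: ∅.
  x = 6: f ≡ 0 at y ∈ {1}; g ≡ 0 at y ∈ {2, 5}; common: ∅.
Collecting: common zeros = ∅, so the count is 0.
Comparison with the Bézout bound: 0 ≤ 4 = deg(f)·deg(g), as expected for curves with no common component (the affine F_7-count falls short of the bound because intersections may lie at infinity, over extension fields, or carry multiplicity).


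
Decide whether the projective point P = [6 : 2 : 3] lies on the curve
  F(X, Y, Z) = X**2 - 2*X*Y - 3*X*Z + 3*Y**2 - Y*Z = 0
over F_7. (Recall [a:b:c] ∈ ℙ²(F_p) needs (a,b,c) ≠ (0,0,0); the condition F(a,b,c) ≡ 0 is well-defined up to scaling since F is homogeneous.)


F(6,2,3) ≡ 6 (mod 7); P is NOT on the curve.

Evaluate F(6, 2, 3) term-by-term (mod 7).
  X**2 ↦ 1·36·1·1 = 36
  -2*X*Y ↦ -2·6·2·1 = -24
  -3*X*Z ↦ -3·6·1·3 = -54
  3*Y**2 ↦ 3·1·4·1 = 12
  -Y*Z ↦ -1·1·2·3 = -6
Sum: F(6, 2, 3) = (36) + (-24) + (-54) + (12) + (-6) = -36.
Reducing mod 7: -36 ≡ 6 (mod 7).
Since F(a, b, c) ≡ 6 ≠ 0 (mod 7), P does NOT lie on the curve.


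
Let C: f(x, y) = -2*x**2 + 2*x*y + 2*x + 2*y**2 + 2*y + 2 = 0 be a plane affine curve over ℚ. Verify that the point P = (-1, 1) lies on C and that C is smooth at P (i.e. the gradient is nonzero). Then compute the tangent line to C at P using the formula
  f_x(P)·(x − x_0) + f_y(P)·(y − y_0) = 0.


Tangent line at P: 8*x + 4*y + 4 = 0.

Step 1: f(-1, 1) = 0, so P lies on C.
Step 2: partial derivatives
  f_x(x, y) = -4*x + 2*y + 2, f_y(x, y) = 2*x + 4*y + 2.
  f_x(P) = 8, f_y(P) = 4 (gradient nonzero, so P is smooth).
Step 3: tangent line at P: 8·(x − -1) + 4·(y − 1) = 0.
Expanding: 8*x + 4*y + 4 = 0.


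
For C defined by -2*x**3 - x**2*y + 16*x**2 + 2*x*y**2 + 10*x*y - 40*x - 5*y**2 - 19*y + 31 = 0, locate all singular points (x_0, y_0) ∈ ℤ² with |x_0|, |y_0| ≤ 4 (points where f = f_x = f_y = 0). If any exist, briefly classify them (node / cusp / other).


Singular points: {(3, -1)}; classification: node.

Compute partial derivatives:
  f_x = -6*x**2 - 2*x*y + 32*x + 2*y**2 + 10*y - 40.
  f_y = -x**2 + 4*x*y + 10*x - 10*y - 19.
Scan x_0 ∈ {−4, ..., 4}. For each x_0, f_y(x_0, y) is a polynomial in y; find its integer roots y ∈ {−4, ..., 4}, then test f_x and f at those candidates.
  x = -4: f_y(-4, y) = -26*y - 75; no integer root y with |y| ≤ 4.
  x = -3: f_y(-3, y) = -22*y - 58; no integer root y with |y| ≤ 4.
  x = -2: f_y(-2, y) = -18*y - 43; no integer root y with |y| ≤ 4.
  x = -1: f_y(-1, y) = -14*y - 30; no integer root y with |y| ≤ 4.
  x = 0: f_y(0, y) = -10*y - 19; no integer root y with |y| ≤ 4.
  x = 1: f_y(1, y) = -6*y - 10; no integer root y with |y| ≤ 4.
  x = 2: f_y(2, y) = -2*y - 3; no integer root y with |y| ≤ 4.
  x = 3: f_y(3, y) = 2*y + 2; vanishes at y ∈ {-1}. (3, -1): f_x = 0, f = 0 — SINGULAR.
  x = 4: f_y(4, y) = 6*y + 5; no integer root y with |y| ≤ 4.
Only singular point on the grid: (3, -1).
Classify: substitute x = 3 + u, y = -1 + v and expand: f = -2*u**3 - u**2*v - u**2 + 2*u*v**2 + v**2.
No constant or linear terms (consistent with a singular point). Quadratic part: -u**2 + v**2. Cubic part: -2*u**3 - u**2*v + 2*u*v**2.
The quadratic part v**2 - u**2 = (v − u)(v + u) splits into two distinct linear factors, so there are two distinct tangent lines y − -1 = ±(x − 3) — this is a node (ordinary double point).
Classification: node.


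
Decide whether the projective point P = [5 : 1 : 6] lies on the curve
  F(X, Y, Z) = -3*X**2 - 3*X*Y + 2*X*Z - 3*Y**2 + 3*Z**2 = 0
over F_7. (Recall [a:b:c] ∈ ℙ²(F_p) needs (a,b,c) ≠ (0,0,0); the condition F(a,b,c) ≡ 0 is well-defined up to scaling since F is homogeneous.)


F(5,1,6) ≡ 5 (mod 7); P is NOT on the curve.

Evaluate F(5, 1, 6) term-by-term (mod 7).
  -3*X**2 ↦ -3·25·1·1 = -75
  -3*X*Y ↦ -3·5·1·1 = -15
  2*X*Z ↦ 2·5·1·6 = 60
  -3*Y**2 ↦ -3·1·1·1 = -3
  3*Z**2 ↦ 3·1·1·36 = 108
Sum: F(5, 1, 6) = (-75) + (-15) + (60) + (-3) + (108) = 75.
Reducing mod 7: 75 ≡ 5 (mod 7).
Since F(a, b, c) ≡ 5 ≠ 0 (mod 7), P does NOT lie on the curve.


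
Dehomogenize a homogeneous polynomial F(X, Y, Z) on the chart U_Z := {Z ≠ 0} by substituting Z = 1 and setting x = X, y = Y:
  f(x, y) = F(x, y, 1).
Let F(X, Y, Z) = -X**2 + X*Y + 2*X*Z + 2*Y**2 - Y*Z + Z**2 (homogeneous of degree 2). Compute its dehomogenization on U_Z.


f(x, y) = -x**2 + x*y + 2*x + 2*y**2 - y + 1

On U_Z we set Z = 1. Each monomial c·X^i·Y^j·Z^k in F becomes c·x^i·y^j·1^k = c·x^i·y^j.
Substituting Z = 1: F(X, Y, 1) = -x**2 + x*y + 2*x + 2*y**2 - y + 1.
Note: deg(f) ≤ deg(F) = 2; strict inequality happens when F is divisible by Z (lost terms).


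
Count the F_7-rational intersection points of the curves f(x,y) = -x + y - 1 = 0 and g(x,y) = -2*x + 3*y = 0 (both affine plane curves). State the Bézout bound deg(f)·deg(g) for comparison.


Common zeros: {(4, 5)}; count = 1; Bézout bound = 1.

deg(f) = 1, deg(g) = 1, so Bézout bound = 1.
Scan x ∈ F_7. For each x, list the y ∈ F_7 with f(x, y) ≡ 0 and those with g(x, y) ≡ 0 (mod 7); the common zeros in that column are the intersection.
  x = 0: f ≡ 0 at y ∈ {1}; g ≡ 0 at y ∈ {0}; common: ∅.
  x = 1: f ≡ 0 at y ∈ {2}; g ≡ 0 at y ∈ {3}; common: ∅.
  x = 2: f ≡ 0 at y ∈ {3}; g ≡ 0 at y ∈ {6}; common: ∅.
  x = 3: f ≡ 0 at y ∈ {4}; g ≡ 0 at y ∈ {2}; common: ∅.
  x = 4: f ≡ 0 at y ∈ {5}; g ≡ 0 at y ∈ {5}; common: {5}.
  x = 5: f ≡ 0 at y ∈ {6}; g ≡ 0 at y ∈ {1}; common: ∅.
  x = 6: f ≡ 0 at y ∈ {0}; g ≡ 0 at y ∈ {4}; common: ∅.
Collecting: common zeros = {(4, 5)}, so the count is 1.
Comparison with the Bézout bound: 1 ≤ 1 = deg(f)·deg(g), as expected for curves with no common component (the bound is attained).


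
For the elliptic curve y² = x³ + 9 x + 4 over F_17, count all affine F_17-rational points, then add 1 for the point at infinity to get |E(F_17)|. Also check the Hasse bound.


Affine points = {(0, 2), (0, 15), (2, 8), (2, 9), (4, 6), (4, 11), (5, 2), (5, 15), (6, 6), (6, 11), (7, 6), (7, 11), (9, 7), (9, 10), (12, 2), (12, 15), (14, 1), (14, 16)}; affine count = 18; |E(F_17)| = 19.

Discriminant check: Δ ∝ 4a³ + 27b² = 4·9³ + 27·4² = 4·729 + 27·16 ≡ 16 (mod 17). Nonzero ⇒ E is nonsingular.
For each x ∈ F_17, compute rhs = x³ + 9·x + 4 mod 17, then count y ∈ F_17 with y² ≡ rhs.
  x = 0: rhs = 4, matching y values: 2, 15 (2 points).
  x = 1: rhs = 14, matching y values: none (0 points).
  x = 2: rhs = 13, matching y values: 8, 9 (2 points).
  x = 3: rhs = 7, matching y values: none (0 points).
  x = 4: rhs = 2, matching y values: 6, 11 (2 points).
  x = 5: rhs = 4, matching y values: 2, 15 (2 points).
  x = 6: rhs = 2, matching y values: 6, 11 (2 points).
  x = 7: rhs = 2, matching y values: 6, 11 (2 points).
  x = 8: rhs = 10, matching y values: none (0 points).
  x = 9: rhs = 15, matching y values: 7, 10 (2 points).
  x = 10: rhs = 6, matching y values: none (0 points).
  x = 11: rhs = 6, matching y values: none (0 points).
  x = 12: rhs = 4, matching y values: 2, 15 (2 points).
  x = 13: rhs = 6, matching y values: none (0 points).
  x = 14: rhs = 1, matching y values: 1, 16 (2 points).
  x = 15: rhs = 12, matching y values: none (0 points).
  x = 16: rhs = 11, matching y values: none (0 points).
Total affine count: 18.
Full point count |E(F_17)| = 18 + 1 = 19.
Hasse bound: |19 − (17+1)| = |1| = 1 ≤ 2√17 ≈ 8.2462 ✓.


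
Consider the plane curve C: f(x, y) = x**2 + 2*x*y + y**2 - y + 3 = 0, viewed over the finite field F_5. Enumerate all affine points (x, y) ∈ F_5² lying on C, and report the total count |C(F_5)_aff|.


Affine F_5-points: {(0, 2), (0, 4), (1, 2), (2, 3), (2, 4)}; count = 5.

For each of the 25 pairs (x, y) ∈ F_5², evaluate f(x, y) mod 5. Record the zeros.
  x = 0: [0↦3, 1↦3, 2↦0, 3↦4, 4↦0]  zeros at y ∈ {2, 4}
  x = 1: [0↦4, 1↦1, 2↦0, 3↦1, 4↦4]  zeros at y ∈ {2}
  x = 2: [0↦2, 1↦1, 2↦2, 3↦0, 4↦0]  zeros at y ∈ {3, 4}
  x = 3: [0↦2, 1↦3, 2↦1, 3↦1, 4↦3]  zeros at y ∈ ∅
  x = 4: [0↦4, 1↦2, 2↦2, 3↦4, 4↦3]  zeros at y ∈ ∅
Collecting zeros: affine points = {(0, 2), (0, 4), (1, 2), (2, 3), (2, 4)}.
Total count |C(F_5)_aff| = 5.


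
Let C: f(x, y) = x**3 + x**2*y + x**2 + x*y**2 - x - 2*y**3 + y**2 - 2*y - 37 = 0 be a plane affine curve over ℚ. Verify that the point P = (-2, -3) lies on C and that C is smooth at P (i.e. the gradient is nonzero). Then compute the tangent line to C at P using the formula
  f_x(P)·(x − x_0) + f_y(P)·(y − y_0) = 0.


Tangent line at P: 28*x - 46*y - 82 = 0.

Step 1: f(-2, -3) = 0, so P lies on C.
Step 2: partial derivatives
  f_x(x, y) = 3*x**2 + 2*x*y + 2*x + y**2 - 1, f_y(x, y) = x**2 + 2*x*y - 6*y**2 + 2*y - 2.
  f_x(P) = 28, f_y(P) = -46 (gradient nonzero, so P is smooth).
Step 3: tangent line at P: 28·(x − -2) + -46·(y − -3) = 0.
Expanding: 28*x - 46*y - 82 = 0.


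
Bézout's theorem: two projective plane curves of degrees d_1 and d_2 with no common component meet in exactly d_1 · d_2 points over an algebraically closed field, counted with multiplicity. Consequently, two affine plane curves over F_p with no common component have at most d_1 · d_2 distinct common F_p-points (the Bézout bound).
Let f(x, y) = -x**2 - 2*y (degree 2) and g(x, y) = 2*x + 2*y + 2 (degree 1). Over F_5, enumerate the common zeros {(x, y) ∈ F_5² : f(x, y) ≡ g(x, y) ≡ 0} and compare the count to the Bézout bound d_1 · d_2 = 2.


Common zeros: ∅; count = 0; Bézout bound = 2.

deg(f) = 2, deg(g) = 1, so Bézout bound = 2.
Scan x ∈ F_5. For each x, list the y ∈ F_5 with f(x, y) ≡ 0 and those with g(x, y) ≡ 0 (mod 5); the common zeros in that column are the intersection.
  x = 0: f ≡ 0 at y ∈ {0}; g ≡ 0 at y ∈ {4}; common: ∅.
  x = 1: f ≡ 0 at y ∈ {2}; g ≡ 0 at y ∈ {3}; common: ∅.
  x = 2: f ≡ 0 at y ∈ {3}; g ≡ 0 at y ∈ {2}; common: ∅.
  x = 3: f ≡ 0 at y ∈ {3}; g ≡ 0 at y ∈ {1}; common: ∅.
  x = 4: f ≡ 0 at y ∈ {2}; g ≡ 0 at y ∈ {0}; common: ∅.
Collecting: common zeros = ∅, so the count is 0.
Comparison with the Bézout bound: 0 ≤ 2 = deg(f)·deg(g), as expected for curves with no common component (the affine F_5-count falls short of the bound because intersections may lie at infinity, over extension fields, or carry multiplicity).


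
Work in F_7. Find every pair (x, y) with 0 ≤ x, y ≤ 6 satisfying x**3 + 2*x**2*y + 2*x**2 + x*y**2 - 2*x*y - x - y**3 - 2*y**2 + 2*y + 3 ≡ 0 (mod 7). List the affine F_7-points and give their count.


Affine F_7-points: {(0, 6), (2, 2), (4, 2), (5, 1), (6, 1)}; count = 5.

For each of the 49 pairs (x, y) ∈ F_7², evaluate f(x, y) mod 7. Record the zeros.
  x = 0: [0↦3, 1↦2, 2↦5, 3↦6, 4↦6, 5↦6, 6↦0]  zeros at y ∈ {6}
  x = 1: [0↦5, 1↦5, 2↦4, 3↦3, 4↦3, 5↦5, 6↦3]  zeros at y ∈ ∅
  x = 2: [0↦3, 1↦1, 2↦0, 3↦1, 4↦5, 5↦6, 6↦5]  zeros at y ∈ {2}
  x = 3: [0↦3, 1↦3, 2↦6, 3↦6, 4↦4, 5↦1, 6↦5]  zeros at y ∈ ∅
  x = 4: [0↦4, 1↦3, 2↦0, 3↦3, 4↦6, 5↦3, 6↦2]  zeros at y ∈ {2}
  x = 5: [0↦5, 1↦0, 2↦2, 3↦5, 4↦3, 5↦4, 6↦2]  zeros at y ∈ {1}
  x = 6: [0↦5, 1↦0, 2↦4, 3↦4, 4↦1, 5↦3, 6↦4]  zeros at y ∈ {1}
Collecting zeros: affine points = {(0, 6), (2, 2), (4, 2), (5, 1), (6, 1)}.
Total count |C(F_7)_aff| = 5.


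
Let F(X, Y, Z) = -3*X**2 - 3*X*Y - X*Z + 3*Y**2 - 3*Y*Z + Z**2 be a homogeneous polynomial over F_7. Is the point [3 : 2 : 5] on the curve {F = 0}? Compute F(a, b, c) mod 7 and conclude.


F(3,2,5) ≡ 3 (mod 7); P is NOT on the curve.

Evaluate F(3, 2, 5) term-by-term (mod 7).
  -3*X**2 ↦ -3·9·1·1 = -27
  -3*X*Y ↦ -3·3·2·1 = -18
  -X*Z ↦ -1·3·1·5 = -15
  3*Y**2 ↦ 3·1·4·1 = 12
  -3*Y*Z ↦ -3·1·2·5 = -30
  Z**2 ↦ 1·1·1·25 = 25
Sum: F(3, 2, 5) = (-27) + (-18) + (-15) + (12) + (-30) + (25) = -53.
Reducing mod 7: -53 ≡ 3 (mod 7).
Since F(a, b, c) ≡ 3 ≠ 0 (mod 7), P does NOT lie on the curve.


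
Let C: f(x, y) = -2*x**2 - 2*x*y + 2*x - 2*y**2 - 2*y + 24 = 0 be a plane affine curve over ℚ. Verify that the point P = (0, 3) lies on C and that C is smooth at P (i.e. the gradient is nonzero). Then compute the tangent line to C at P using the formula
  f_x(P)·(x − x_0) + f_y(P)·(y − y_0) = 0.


Tangent line at P: -4*x - 14*y + 42 = 0.

Step 1: f(0, 3) = 0, so P lies on C.
Step 2: partial derivatives
  f_x(x, y) = -4*x - 2*y + 2, f_y(x, y) = -2*x - 4*y - 2.
  f_x(P) = -4, f_y(P) = -14 (gradient nonzero, so P is smooth).
Step 3: tangent line at P: -4·(x − 0) + -14·(y − 3) = 0.
Expanding: -4*x - 14*y + 42 = 0.


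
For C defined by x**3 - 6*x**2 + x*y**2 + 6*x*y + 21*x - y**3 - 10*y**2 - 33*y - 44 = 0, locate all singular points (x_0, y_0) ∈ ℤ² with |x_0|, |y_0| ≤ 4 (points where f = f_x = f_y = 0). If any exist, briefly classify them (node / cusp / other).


Singular points: {(2, -3)}; classification: cusp.

Compute partial derivatives:
  f_x = 3*x**2 - 12*x + y**2 + 6*y + 21.
  f_y = 2*x*y + 6*x - 3*y**2 - 20*y - 33.
Scan x_0 ∈ {−4, ..., 4}. For each x_0, f_y(x_0, y) is a polynomial in y; find its integer roots y ∈ {−4, ..., 4}, then test f_x and f at those candidates.
  x = -4: f_y(-4, y) = -3*y**2 - 28*y - 57; vanishes at y ∈ {-3}. (-4, -3): f_x = 108 ≠ 0.
  x = -3: f_y(-3, y) = -3*y**2 - 26*y - 51; vanishes at y ∈ {-3}. (-3, -3): f_x = 75 ≠ 0.
  x = -2: f_y(-2, y) = -3*y**2 - 24*y - 45; vanishes at y ∈ {-3}. (-2, -3): f_x = 48 ≠ 0.
  x = -1: f_y(-1, y) = -3*y**2 - 22*y - 39; vanishes at y ∈ {-3}. (-1, -3): f_x = 27 ≠ 0.
  x = 0: f_y(0, y) = -3*y**2 - 20*y - 33; vanishes at y ∈ {-3}. (0, -3): f_x = 12 ≠ 0.
  x = 1: f_y(1, y) = -3*y**2 - 18*y - 27; vanishes at y ∈ {-3}. (1, -3): f_x = 3 ≠ 0.
  x = 2: f_y(2, y) = -3*y**2 - 16*y - 21; vanishes at y ∈ {-3}. (2, -3): f_x = 0, f = 0 — SINGULAR.
  x = 3: f_y(3, y) = -3*y**2 - 14*y - 15; vanishes at y ∈ {-3}. (3, -3): f_x = 3 ≠ 0.
  x = 4: f_y(4, y) = -3*y**2 - 12*y - 9; vanishes at y ∈ {-3, -1}. (4, -3): f_x = 12 ≠ 0; (4, -1): f_x = 16 ≠ 0.
Only singular point on the grid: (2, -3).
Classify: substitute x = 2 + u, y = -3 + v and expand: f = u**3 + u*v**2 - v**3 + v**2.
No constant or linear terms (consistent with a singular point). Quadratic part: v**2. Cubic part: u**3 + u*v**2 - v**3.
The quadratic part v**2 is a perfect square, so there is a single (double) tangent line v = 0, i.e. y = -3. Restricting the cubic part to that line (v = 0) leaves u**3 ≠ 0, so f is not divisible by v and the branch is v² ≈ -u**3 to lowest order — this is a cusp.
Classification: cusp.


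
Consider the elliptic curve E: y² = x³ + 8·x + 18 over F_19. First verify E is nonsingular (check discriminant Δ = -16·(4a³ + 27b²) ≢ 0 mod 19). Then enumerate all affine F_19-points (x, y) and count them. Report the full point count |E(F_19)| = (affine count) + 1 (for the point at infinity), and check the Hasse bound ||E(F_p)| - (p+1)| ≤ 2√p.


Affine points = {(2, 2), (2, 17), (4, 0), (6, 4), (6, 15), (8, 9), (8, 10), (13, 1), (13, 18), (14, 9), (14, 10), (15, 6), (15, 13), (16, 9), (16, 10), (18, 3), (18, 16)}; affine count = 17; |E(F_19)| = 18.

Discriminant check: Δ ∝ 4a³ + 27b² = 4·8³ + 27·18² = 4·512 + 27·324 ≡ 4 (mod 19). Nonzero ⇒ E is nonsingular.
For each x ∈ F_19, compute rhs = x³ + 8·x + 18 mod 19, then count y ∈ F_19 with y² ≡ rhs.
  x = 0: rhs = 18, matching y values: none (0 points).
  x = 1: rhs = 8, matching y values: none (0 points).
  x = 2: rhs = 4, matching y values: 2, 17 (2 points).
  x = 3: rhs = 12, matching y values: none (0 points).
  x = 4: rhs = 0, matching y values: 0 (1 points).
  x = 5: rhs = 12, matching y values: none (0 points).
  x = 6: rhs = 16, matching y values: 4, 15 (2 points).
  x = 7: rhs = 18, matching y values: none (0 points).
  x = 8: rhs = 5, matching y values: 9, 10 (2 points).
  x = 9: rhs = 2, matching y values: none (0 points).
  x = 10: rhs = 15, matching y values: none (0 points).
  x = 11: rhs = 12, matching y values: none (0 points).
  x = 12: rhs = 18, matching y values: none (0 points).
  x = 13: rhs = 1, matching y values: 1, 18 (2 points).
  x = 14: rhs = 5, matching y values: 9, 10 (2 points).
  x = 15: rhs = 17, matching y values: 6, 13 (2 points).
  x = 16: rhs = 5, matching y values: 9, 10 (2 points).
  x = 17: rhs = 13, matching y values: none (0 points).
  x = 18: rhs = 9, matching y values: 3, 16 (2 points).
Total affine count: 17.
Full point count |E(F_19)| = 17 + 1 = 18.
Hasse bound: |18 − (19+1)| = |-2| = 2 ≤ 2√19 ≈ 8.7178 ✓.


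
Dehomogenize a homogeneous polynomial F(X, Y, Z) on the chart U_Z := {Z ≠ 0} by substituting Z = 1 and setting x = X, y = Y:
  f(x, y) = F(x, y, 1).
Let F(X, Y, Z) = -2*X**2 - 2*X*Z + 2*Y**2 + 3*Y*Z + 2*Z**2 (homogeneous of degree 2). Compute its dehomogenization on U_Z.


f(x, y) = -2*x**2 - 2*x + 2*y**2 + 3*y + 2

On U_Z we set Z = 1. Each monomial c·X^i·Y^j·Z^k in F becomes c·x^i·y^j·1^k = c·x^i·y^j.
Substituting Z = 1: F(X, Y, 1) = -2*x**2 - 2*x + 2*y**2 + 3*y + 2.
Note: deg(f) ≤ deg(F) = 2; strict inequality happens when F is divisible by Z (lost terms).


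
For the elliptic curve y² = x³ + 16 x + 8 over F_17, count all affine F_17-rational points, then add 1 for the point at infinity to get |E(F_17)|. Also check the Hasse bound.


Affine points = {(0, 5), (0, 12), (1, 5), (1, 12), (3, 7), (3, 10), (4, 0), (5, 3), (5, 14), (7, 2), (7, 15), (8, 6), (8, 11), (11, 6), (11, 11), (13, 4), (13, 13), (14, 1), (14, 16), (15, 6), (15, 11), (16, 5), (16, 12)}; affine count = 23; |E(F_17)| = 24.

Discriminant check: Δ ∝ 4a³ + 27b² = 4·16³ + 27·8² = 4·4096 + 27·64 ≡ 7 (mod 17). Nonzero ⇒ E is nonsingular.
For each x ∈ F_17, compute rhs = x³ + 16·x + 8 mod 17, then count y ∈ F_17 with y² ≡ rhs.
  x = 0: rhs = 8, matching y values: 5, 12 (2 points).
  x = 1: rhs = 8, matching y values: 5, 12 (2 points).
  x = 2: rhs = 14, matching y values: none (0 points).
  x = 3: rhs = 15, matching y values: 7, 10 (2 points).
  x = 4: rhs = 0, matching y values: 0 (1 points).
  x = 5: rhs = 9, matching y values: 3, 14 (2 points).
  x = 6: rhs = 14, matching y values: none (0 points).
  x = 7: rhs = 4, matching y values: 2, 15 (2 points).
  x = 8: rhs = 2, matching y values: 6, 11 (2 points).
  x = 9: rhs = 14, matching y values: none (0 points).
  x = 10: rhs = 12, matching y values: none (0 points).
  x = 11: rhs = 2, matching y values: 6, 11 (2 points).
  x = 12: rhs = 7, matching y values: none (0 points).
  x = 13: rhs = 16, matching y values: 4, 13 (2 points).
  x = 14: rhs = 1, matching y values: 1, 16 (2 points).
  x = 15: rhs = 2, matching y values: 6, 11 (2 points).
  x = 16: rhs = 8, matching y values: 5, 12 (2 points).
Total affine count: 23.
Full point count |E(F_17)| = 23 + 1 = 24.
Hasse bound: |24 − (17+1)| = |6| = 6 ≤ 2√17 ≈ 8.2462 ✓.


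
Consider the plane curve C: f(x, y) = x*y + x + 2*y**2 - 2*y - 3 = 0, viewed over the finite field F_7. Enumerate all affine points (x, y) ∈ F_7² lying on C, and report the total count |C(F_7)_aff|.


Affine F_7-points: {(0, 4), (2, 2), (2, 5), (3, 0), (3, 3), (5, 1)}; count = 6.

For each of the 49 pairs (x, y) ∈ F_7², evaluate f(x, y) mod 7. Record the zeros.
  x = 0: [0↦4, 1↦4, 2↦1, 3↦2, 4↦0, 5↦2, 6↦1]  zeros at y ∈ {4}
  x = 1: [0↦5, 1↦6, 2↦4, 3↦6, 4↦5, 5↦1, 6↦1]  zeros at y ∈ ∅
  x = 2: [0↦6, 1↦1, 2↦0, 3↦3, 4↦3, 5↦0, 6↦1]  zeros at y ∈ {2, 5}
  x = 3: [0↦0, 1↦3, 2↦3, 3↦0, 4↦1, 5↦6, 6↦1]  zeros at y ∈ {0, 3}
  x = 4: [0↦1, 1↦5, 2↦6, 3↦4, 4↦6, 5↦5, 6↦1]  zeros at y ∈ ∅
  x = 5: [0↦2, 1↦0, 2↦2, 3↦1, 4↦4, 5↦4, 6↦1]  zeros at y ∈ {1}
  x = 6: [0↦3, 1↦2, 2↦5, 3↦5, 4↦2, 5↦3, 6↦1]  zeros at y ∈ ∅
Collecting zeros: affine points = {(0, 4), (2, 2), (2, 5), (3, 0), (3, 3), (5, 1)}.
Total count |C(F_7)_aff| = 6.


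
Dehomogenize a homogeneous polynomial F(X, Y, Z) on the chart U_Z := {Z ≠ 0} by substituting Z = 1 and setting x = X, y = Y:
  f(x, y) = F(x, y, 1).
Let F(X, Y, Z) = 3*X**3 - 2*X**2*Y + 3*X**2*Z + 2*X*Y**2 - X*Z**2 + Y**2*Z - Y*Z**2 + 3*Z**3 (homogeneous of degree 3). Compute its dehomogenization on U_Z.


f(x, y) = 3*x**3 - 2*x**2*y + 3*x**2 + 2*x*y**2 - x + y**2 - y + 3

On U_Z we set Z = 1. Each monomial c·X^i·Y^j·Z^k in F becomes c·x^i·y^j·1^k = c·x^i·y^j.
Substituting Z = 1: F(X, Y, 1) = 3*x**3 - 2*x**2*y + 3*x**2 + 2*x*y**2 - x + y**2 - y + 3.
Note: deg(f) ≤ deg(F) = 3; strict inequality happens when F is divisible by Z (lost terms).


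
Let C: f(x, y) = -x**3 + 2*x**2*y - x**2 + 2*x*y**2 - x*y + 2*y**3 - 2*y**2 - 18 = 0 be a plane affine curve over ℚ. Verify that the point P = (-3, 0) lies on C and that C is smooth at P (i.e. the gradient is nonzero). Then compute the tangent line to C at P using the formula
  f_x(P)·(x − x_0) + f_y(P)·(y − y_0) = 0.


Tangent line at P: -21*x + 21*y - 63 = 0.

Step 1: f(-3, 0) = 0, so P lies on C.
Step 2: partial derivatives
  f_x(x, y) = -3*x**2 + 4*x*y - 2*x + 2*y**2 - y, f_y(x, y) = 2*x**2 + 4*x*y - x + 6*y**2 - 4*y.
  f_x(P) = -21, f_y(P) = 21 (gradient nonzero, so P is smooth).
Step 3: tangent line at P: -21·(x − -3) + 21·(y − 0) = 0.
Expanding: -21*x + 21*y - 63 = 0.


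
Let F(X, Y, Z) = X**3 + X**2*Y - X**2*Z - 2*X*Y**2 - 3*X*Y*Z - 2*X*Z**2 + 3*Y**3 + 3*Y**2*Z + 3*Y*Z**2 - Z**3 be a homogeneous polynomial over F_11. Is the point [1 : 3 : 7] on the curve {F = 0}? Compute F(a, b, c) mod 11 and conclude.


F(1,3,7) ≡ 10 (mod 11); P is NOT on the curve.

Evaluate F(1, 3, 7) term-by-term (mod 11).
  X**3 ↦ 1·1·1·1 = 1
  X**2*Y ↦ 1·1·3·1 = 3
  -X**2*Z ↦ -1·1·1·7 = -7
  -2*X*Y**2 ↦ -2·1·9·1 = -18
  -3*X*Y*Z ↦ -3·1·3·7 = -63
  -2*X*Z**2 ↦ -2·1·1·49 = -98
  3*Y**3 ↦ 3·1·27·1 = 81
  3*Y**2*Z ↦ 3·1·9·7 = 189
  3*Y*Z**2 ↦ 3·1·3·49 = 441
  -Z**3 ↦ -1·1·1·343 = -343
Sum: F(1, 3, 7) = (1) + (3) + (-7) + (-18) + (-63) + (-98) + (81) + (189) + (441) + (-343) = 186.
Reducing mod 11: 186 ≡ 10 (mod 11).
Since F(a, b, c) ≡ 10 ≠ 0 (mod 11), P does NOT lie on the curve.


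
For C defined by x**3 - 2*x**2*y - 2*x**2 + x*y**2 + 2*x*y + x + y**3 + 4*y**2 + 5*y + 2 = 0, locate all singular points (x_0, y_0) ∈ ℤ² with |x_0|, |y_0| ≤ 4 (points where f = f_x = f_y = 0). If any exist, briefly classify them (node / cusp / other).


Singular points: {(0, -1)}; classification: cusp.

Compute partial derivatives:
  f_x = 3*x**2 - 4*x*y - 4*x + y**2 + 2*y + 1.
  f_y = -2*x**2 + 2*x*y + 2*x + 3*y**2 + 8*y + 5.
Scan x_0 ∈ {−4, ..., 4}. For each x_0, f_y(x_0, y) is a polynomial in y; find its integer roots y ∈ {−4, ..., 4}, then test f_x and f at those candidates.
  x = -4: f_y(-4, y) = 3*y**2 - 35; no integer root y with |y| ≤ 4.
  x = -3: f_y(-3, y) = 3*y**2 + 2*y - 19; no integer root y with |y| ≤ 4.
  x = -2: f_y(-2, y) = 3*y**2 + 4*y - 7; vanishes at y ∈ {1}. (-2, 1): f_x = 32 ≠ 0.
  x = -1: f_y(-1, y) = 3*y**2 + 6*y + 1; no integer root y with |y| ≤ 4.
  x = 0: f_y(0, y) = 3*y**2 + 8*y + 5; vanishes at y ∈ {-1}. (0, -1): f_x = 0, f = 0 — SINGULAR.
  x = 1: f_y(1, y) = 3*y**2 + 10*y + 5; no integer root y with |y| ≤ 4.
  x = 2: f_y(2, y) = 3*y**2 + 12*y + 1; no integer root y with |y| ≤ 4.
  x = 3: f_y(3, y) = 3*y**2 + 14*y - 7; no integer root y with |y| ≤ 4.
  x = 4: f_y(4, y) = 3*y**2 + 16*y - 19; vanishes at y ∈ {1}. (4, 1): f_x = 20 ≠ 0.
Only singular point on the grid: (0, -1).
Classify: substitute x = 0 + u, y = -1 + v and expand: f = u**3 - 2*u**2*v + u*v**2 + v**3 + v**2.
No constant or linear terms (consistent with a singular point). Quadratic part: v**2. Cubic part: u**3 - 2*u**2*v + u*v**2 + v**3.
The quadratic part v**2 is a perfect square, so there is a single (double) tangent line v = 0, i.e. y = -1. Restricting the cubic part to that line (v = 0) leaves u**3 ≠ 0, so f is not divisible by v and the branch is v² ≈ -u**3 to lowest order — this is a cusp.
Classification: cusp.


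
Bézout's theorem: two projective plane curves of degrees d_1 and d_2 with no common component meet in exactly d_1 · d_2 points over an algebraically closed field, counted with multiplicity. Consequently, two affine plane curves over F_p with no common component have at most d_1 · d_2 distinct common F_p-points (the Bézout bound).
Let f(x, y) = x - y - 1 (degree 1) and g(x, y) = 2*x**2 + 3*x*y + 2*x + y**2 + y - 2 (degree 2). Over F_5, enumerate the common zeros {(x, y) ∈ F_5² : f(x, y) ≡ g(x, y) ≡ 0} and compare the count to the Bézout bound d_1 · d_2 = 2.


Common zeros: ∅; count = 0; Bézout bound = 2.

deg(f) = 1, deg(g) = 2, so Bézout bound = 2.
Scan x ∈ F_5. For each x, list the y ∈ F_5 with f(x, y) ≡ 0 and those with g(x, y) ≡ 0 (mod 5); the common zeros in that column are the intersection.
  x = 0: f ≡ 0 at y ∈ {4}; g ≡ 0 at y ∈ {1, 3}; common: ∅.
  x = 1: f ≡ 0 at y ∈ {0}; g ≡ 0 at y ∈ ∅; common: ∅.
  x = 2: f ≡ 0 at y ∈ {1}; g ≡ 0 at y ∈ {0, 3}; common: ∅.
  x = 3: f ≡ 0 at y ∈ {2}; g ≡ 0 at y ∈ ∅; common: ∅.
  x = 4: f ≡ 0 at y ∈ {3}; g ≡ 0 at y ∈ ∅; common: ∅.
Collecting: common zeros = ∅, so the count is 0.
Comparison with the Bézout bound: 0 ≤ 2 = deg(f)·deg(g), as expected for curves with no common component (the affine F_5-count falls short of the bound because intersections may lie at infinity, over extension fields, or carry multiplicity).


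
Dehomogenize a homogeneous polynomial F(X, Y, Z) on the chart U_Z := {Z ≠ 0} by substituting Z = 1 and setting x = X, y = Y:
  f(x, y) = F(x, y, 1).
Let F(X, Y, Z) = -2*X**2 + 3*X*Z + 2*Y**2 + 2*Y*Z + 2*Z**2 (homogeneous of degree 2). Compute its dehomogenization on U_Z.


f(x, y) = -2*x**2 + 3*x + 2*y**2 + 2*y + 2

On U_Z we set Z = 1. Each monomial c·X^i·Y^j·Z^k in F becomes c·x^i·y^j·1^k = c·x^i·y^j.
Substituting Z = 1: F(X, Y, 1) = -2*x**2 + 3*x + 2*y**2 + 2*y + 2.
Note: deg(f) ≤ deg(F) = 2; strict inequality happens when F is divisible by Z (lost terms).


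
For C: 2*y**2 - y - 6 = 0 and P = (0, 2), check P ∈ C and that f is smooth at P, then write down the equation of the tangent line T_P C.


Tangent line at P: 7*y - 14 = 0.

Step 1: f(0, 2) = 0, so P lies on C.
Step 2: partial derivatives
  f_x(x, y) = 0, f_y(x, y) = 4*y - 1.
  f_x(P) = 0, f_y(P) = 7 (gradient nonzero, so P is smooth).
Step 3: tangent line at P: 0·(x − 0) + 7·(y − 2) = 0.
Expanding: 7*y - 14 = 0.


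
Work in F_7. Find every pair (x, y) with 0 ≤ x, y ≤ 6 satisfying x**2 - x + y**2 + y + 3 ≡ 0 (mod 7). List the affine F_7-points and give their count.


Affine F_7-points: {(2, 1), (2, 5), (3, 3), (4, 2), (4, 4), (5, 3), (6, 1), (6, 5)}; count = 8.

For each of the 49 pairs (x, y) ∈ F_7², evaluate f(x, y) mod 7. Record the zeros.
  x = 0: [0↦3, 1↦5, 2↦2, 3↦1, 4↦2, 5↦5, 6↦3]  zeros at y ∈ ∅
  x = 1: [0↦3, 1↦5, 2↦2, 3↦1, 4↦2, 5↦5, 6↦3]  zeros at y ∈ ∅
  x = 2: [0↦5, 1↦0, 2↦4, 3↦3, 4↦4, 5↦0, 6↦5]  zeros at y ∈ {1, 5}
  x = 3: [0↦2, 1↦4, 2↦1, 3↦0, 4↦1, 5↦4, 6↦2]  zeros at y ∈ {3}
  x = 4: [0↦1, 1↦3, 2↦0, 3↦6, 4↦0, 5↦3, 6↦1]  zeros at y ∈ {2, 4}
  x = 5: [0↦2, 1↦4, 2↦1, 3↦0, 4↦1, 5↦4, 6↦2]  zeros at y ∈ {3}
  x = 6: [0↦5, 1↦0, 2↦4, 3↦3, 4↦4, 5↦0, 6↦5]  zeros at y ∈ {1, 5}
Collecting zeros: affine points = {(2, 1), (2, 5), (3, 3), (4, 2), (4, 4), (5, 3), (6, 1), (6, 5)}.
Total count |C(F_7)_aff| = 8.


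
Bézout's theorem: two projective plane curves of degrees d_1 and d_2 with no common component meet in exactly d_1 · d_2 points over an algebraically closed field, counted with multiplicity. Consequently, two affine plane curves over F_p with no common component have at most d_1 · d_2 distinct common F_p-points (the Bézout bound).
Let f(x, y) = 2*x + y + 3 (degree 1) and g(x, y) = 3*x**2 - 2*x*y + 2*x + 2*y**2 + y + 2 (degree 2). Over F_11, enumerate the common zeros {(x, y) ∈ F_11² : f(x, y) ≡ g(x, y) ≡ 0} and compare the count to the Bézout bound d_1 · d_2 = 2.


Common zeros: {(3, 2), (6, 7)}; count = 2; Bézout bound = 2.

deg(f) = 1, deg(g) = 2, so Bézout bound = 2.
Scan x ∈ F_11. For each x, list the y ∈ F_11 with f(x, y) ≡ 0 and those with g(x, y) ≡ 0 (mod 11); the common zeros in that column are the intersection.
  x = 0: f ≡ 0 at y ∈ {8}; g ≡ 0 at y ∈ ∅; common: ∅.
  x = 1: f ≡ 0 at y ∈ {6}; g ≡ 0 at y ∈ {3}; common: ∅.
  x = 2: f ≡ 0 at y ∈ {4}; g ≡ 0 at y ∈ ∅; common: ∅.
  x = 3: f ≡ 0 at y ∈ {2}; g ≡ 0 at y ∈ {2, 6}; common: {2}.
  x = 4: f ≡ 0 at y ∈ {0}; g ≡ 0 at y ∈ {3, 6}; common: ∅.
  x = 5: f ≡ 0 at y ∈ {9}; g ≡ 0 at y ∈ {2, 8}; common: ∅.
  x = 6: f ≡ 0 at y ∈ {7}; g ≡ 0 at y ∈ {4, 7}; common: {7}.
  x = 7: f ≡ 0 at y ∈ {5}; g ≡ 0 at y ∈ {4, 8}; common: ∅.
  x = 8: f ≡ 0 at y ∈ {3}; g ≡ 0 at y ∈ ∅; common: ∅.
  x = 9: f ≡ 0 at y ∈ {1}; g ≡ 0 at y ∈ {7}; common: ∅.
  x = 10: f ≡ 0 at y ∈ {10}; g ≡ 0 at y ∈ ∅; common: ∅.
Collecting: common zeros = {(3, 2), (6, 7)}, so the count is 2.
Comparison with the Bézout bound: 2 ≤ 2 = deg(f)·deg(g), as expected for curves with no common component (the bound is attained).


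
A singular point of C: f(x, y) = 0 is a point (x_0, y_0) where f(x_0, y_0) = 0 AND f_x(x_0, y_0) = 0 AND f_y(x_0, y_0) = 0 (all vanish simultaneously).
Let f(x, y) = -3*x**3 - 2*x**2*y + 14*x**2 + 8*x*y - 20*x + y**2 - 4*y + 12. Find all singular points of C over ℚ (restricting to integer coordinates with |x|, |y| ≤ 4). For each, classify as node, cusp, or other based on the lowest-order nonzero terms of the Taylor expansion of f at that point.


Singular points: {(2, -2)}; classification: cusp.

Compute partial derivatives:
  f_x = -9*x**2 - 4*x*y + 28*x + 8*y - 20.
  f_y = -2*x**2 + 8*x + 2*y - 4.
Scan x_0 ∈ {−4, ..., 4}. For each x_0, f_y(x_0, y) is a polynomial in y; find its integer roots y ∈ {−4, ..., 4}, then test f_x and f at those candidates.
  x = -4: f_y(-4, y) = 2*y - 68; no integer root y with |y| ≤ 4.
  x = -3: f_y(-3, y) = 2*y - 46; no integer root y with |y| ≤ 4.
  x = -2: f_y(-2, y) = 2*y - 28; no integer root y with |y| ≤ 4.
  x = -1: f_y(-1, y) = 2*y - 14; no integer root y with |y| ≤ 4.
  x = 0: f_y(0, y) = 2*y - 4; vanishes at y ∈ {2}. (0, 2): f_x = -4 ≠ 0.
  x = 1: f_y(1, y) = 2*y + 2; vanishes at y ∈ {-1}. (1, -1): f_x = -5 ≠ 0.
  x = 2: f_y(2, y) = 2*y + 4; vanishes at y ∈ {-2}. (2, -2): f_x = 0, f = 0 — SINGULAR.
  x = 3: f_y(3, y) = 2*y + 2; vanishes at y ∈ {-1}. (3, -1): f_x = -13 ≠ 0.
  x = 4: f_y(4, y) = 2*y - 4; vanishes at y ∈ {2}. (4, 2): f_x = -68 ≠ 0.
Only singular point on the grid: (2, -2).
Classify: substitute x = 2 + u, y = -2 + v and expand: f = -3*u**3 - 2*u**2*v + v**2.
No constant or linear terms (consistent with a singular point). Quadratic part: v**2. Cubic part: -3*u**3 - 2*u**2*v.
The quadratic part v**2 is a perfect square, so there is a single (double) tangent line v = 0, i.e. y = -2. Restricting the cubic part to that line (v = 0) leaves -3*u**3 ≠ 0, so f is not divisible by v and the branch is v² ≈ 3*u**3 to lowest order — this is a cusp.
Classification: cusp.


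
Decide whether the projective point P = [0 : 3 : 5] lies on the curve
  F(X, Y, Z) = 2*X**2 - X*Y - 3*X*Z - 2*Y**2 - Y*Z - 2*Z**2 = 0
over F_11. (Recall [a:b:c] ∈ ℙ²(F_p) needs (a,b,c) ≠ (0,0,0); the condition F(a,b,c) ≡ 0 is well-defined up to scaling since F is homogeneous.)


F(0,3,5) ≡ 5 (mod 11); P is NOT on the curve.

Evaluate F(0, 3, 5) term-by-term (mod 11).
  2*X**2 ↦ 2·0·1·1 = 0
  -X*Y ↦ -1·0·3·1 = 0
  -3*X*Z ↦ -3·0·1·5 = 0
  -2*Y**2 ↦ -2·1·9·1 = -18
  -Y*Z ↦ -1·1·3·5 = -15
  -2*Z**2 ↦ -2·1·1·25 = -50
Sum: F(0, 3, 5) = (0) + (0) + (0) + (-18) + (-15) + (-50) = -83.
Reducing mod 11: -83 ≡ 5 (mod 11).
Since F(a, b, c) ≡ 5 ≠ 0 (mod 11), P does NOT lie on the curve.


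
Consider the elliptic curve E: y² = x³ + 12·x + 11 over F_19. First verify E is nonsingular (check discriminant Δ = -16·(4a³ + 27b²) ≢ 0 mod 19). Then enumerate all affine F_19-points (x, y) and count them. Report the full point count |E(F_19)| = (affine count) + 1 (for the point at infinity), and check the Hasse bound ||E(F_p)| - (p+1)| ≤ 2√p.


Affine points = {(0, 7), (0, 12), (1, 9), (1, 10), (2, 9), (2, 10), (3, 6), (3, 13), (4, 3), (4, 16), (5, 5), (5, 14), (7, 1), (7, 18), (8, 7), (8, 12), (11, 7), (11, 12), (14, 4), (14, 15), (16, 9), (16, 10), (17, 6), (17, 13), (18, 6), (18, 13)}; affine count = 26; |E(F_19)| = 27.

Discriminant check: Δ ∝ 4a³ + 27b² = 4·12³ + 27·11² = 4·1728 + 27·121 ≡ 14 (mod 19). Nonzero ⇒ E is nonsingular.
For each x ∈ F_19, compute rhs = x³ + 12·x + 11 mod 19, then count y ∈ F_19 with y² ≡ rhs.
  x = 0: rhs = 11, matching y values: 7, 12 (2 points).
  x = 1: rhs = 5, matching y values: 9, 10 (2 points).
  x = 2: rhs = 5, matching y values: 9, 10 (2 points).
  x = 3: rhs = 17, matching y values: 6, 13 (2 points).
  x = 4: rhs = 9, matching y values: 3, 16 (2 points).
  x = 5: rhs = 6, matching y values: 5, 14 (2 points).
  x = 6: rhs = 14, matching y values: none (0 points).
  x = 7: rhs = 1, matching y values: 1, 18 (2 points).
  x = 8: rhs = 11, matching y values: 7, 12 (2 points).
  x = 9: rhs = 12, matching y values: none (0 points).
  x = 10: rhs = 10, matching y values: none (0 points).
  x = 11: rhs = 11, matching y values: 7, 12 (2 points).
  x = 12: rhs = 2, matching y values: none (0 points).
  x = 13: rhs = 8, matching y values: none (0 points).
  x = 14: rhs = 16, matching y values: 4, 15 (2 points).
  x = 15: rhs = 13, matching y values: none (0 points).
  x = 16: rhs = 5, matching y values: 9, 10 (2 points).
  x = 17: rhs = 17, matching y values: 6, 13 (2 points).
  x = 18: rhs = 17, matching y values: 6, 13 (2 points).
Total affine count: 26.
Full point count |E(F_19)| = 26 + 1 = 27.
Hasse bound: |27 − (19+1)| = |7| = 7 ≤ 2√19 ≈ 8.7178 ✓.
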